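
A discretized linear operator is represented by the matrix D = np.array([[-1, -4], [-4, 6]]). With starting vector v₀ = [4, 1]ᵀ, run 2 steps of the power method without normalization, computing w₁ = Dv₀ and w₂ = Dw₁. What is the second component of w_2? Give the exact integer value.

-28

w1 = Dv₀ = (-8, -10)
w2 = Dw1 = (48, -28)
The requested component of w2 is -28.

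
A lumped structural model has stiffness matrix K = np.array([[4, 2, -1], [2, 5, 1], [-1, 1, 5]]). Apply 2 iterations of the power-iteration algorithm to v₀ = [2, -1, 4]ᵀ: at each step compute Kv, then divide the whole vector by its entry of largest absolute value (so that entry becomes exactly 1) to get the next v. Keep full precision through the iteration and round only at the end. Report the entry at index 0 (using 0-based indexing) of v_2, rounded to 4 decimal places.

Kv0 = (2.00000, 3.00000, 17.00000); divide by 17.00000 → v1 = (0.11765, 0.17647, 1.00000)
Kv1 = (-0.17647, 2.11765, 5.05882); divide by 5.05882 → v2 = (-0.03488, 0.41860, 1.00000)
Requested entry of v2: -3/86 = -0.0349

-0.0349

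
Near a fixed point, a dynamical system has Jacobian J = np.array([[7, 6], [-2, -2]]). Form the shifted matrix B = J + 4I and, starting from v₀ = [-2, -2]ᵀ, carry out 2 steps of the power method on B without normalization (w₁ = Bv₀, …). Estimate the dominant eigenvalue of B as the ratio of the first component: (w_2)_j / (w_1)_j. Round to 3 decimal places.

B = J + 4I has rows (11, 6); (-2, 2)
w1 = Bv₀ = (11·(-2) + 6·(-2); (-2)·(-2) + 2·(-2)) = (-34, 0)
w2 = Bw1 = (11·(-34) + 6·0; (-2)·(-34) + 2·0) = (-374, 68)
Ratio: -374/-34 = 11.000

μ ≈ 11.000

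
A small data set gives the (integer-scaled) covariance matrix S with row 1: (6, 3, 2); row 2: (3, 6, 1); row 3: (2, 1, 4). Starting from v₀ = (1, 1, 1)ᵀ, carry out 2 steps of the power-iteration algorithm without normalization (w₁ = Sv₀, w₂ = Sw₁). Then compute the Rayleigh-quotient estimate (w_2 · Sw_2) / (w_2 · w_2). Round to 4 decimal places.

λ ≈ 9.7821

w1 = Sv₀ = (6·1 + 3·1 + 2·1; 3·1 + 6·1 + 1·1; 2·1 + 1·1 + 4·1) = (11, 10, 7)
w2 = Sw1 = (6·11 + 3·10 + 2·7; 3·11 + 6·10 + 1·7; 2·11 + 1·10 + 4·7) = (110, 100, 60)
Sw2 = (1080, 990, 560)
w2·Sw2 = 110·1080 + 100·990 + 60·560 = 251400; w2·w2 = 110·110 + 100·100 + 60·60 = 25700
λ ≈ 251400/25700 = 9.7821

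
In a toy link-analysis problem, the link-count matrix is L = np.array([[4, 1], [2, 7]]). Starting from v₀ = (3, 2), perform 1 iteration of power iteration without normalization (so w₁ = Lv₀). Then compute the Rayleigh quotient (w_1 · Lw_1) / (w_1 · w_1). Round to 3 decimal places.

w1 = Lv₀ = (14, 20)
Lw1 = (76, 168)
w1·Lw1 = 14·76 + 20·168 = 4424; w1·w1 = 14·14 + 20·20 = 596
λ ≈ 4424/596 = 7.423

λ ≈ 7.423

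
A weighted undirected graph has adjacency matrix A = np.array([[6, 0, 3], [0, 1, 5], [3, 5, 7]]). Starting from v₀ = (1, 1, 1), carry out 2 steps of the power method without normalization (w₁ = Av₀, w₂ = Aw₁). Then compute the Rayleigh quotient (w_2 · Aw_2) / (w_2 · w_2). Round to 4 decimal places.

λ ≈ 11.1844

w1 = Av₀ = (9, 6, 15)
w2 = Aw1 = (99, 81, 162)
Aw2 = (1080, 891, 1836)
w2·Aw2 = 99·1080 + 81·891 + 162·1836 = 476523; w2·w2 = 99·99 + 81·81 + 162·162 = 42606
λ ≈ 476523/42606 = 11.1844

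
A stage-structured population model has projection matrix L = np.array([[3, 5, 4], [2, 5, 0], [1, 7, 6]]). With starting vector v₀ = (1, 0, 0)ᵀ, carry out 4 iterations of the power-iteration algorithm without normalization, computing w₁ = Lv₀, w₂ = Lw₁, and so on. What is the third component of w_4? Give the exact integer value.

w1 = Lv₀ = (3, 2, 1)
w2 = Lw1 = (23, 16, 23)
w3 = Lw2 = (241, 126, 273)
w4 = Lw3 = (2445, 1112, 2761)
The requested component of w4 is 2761.

2761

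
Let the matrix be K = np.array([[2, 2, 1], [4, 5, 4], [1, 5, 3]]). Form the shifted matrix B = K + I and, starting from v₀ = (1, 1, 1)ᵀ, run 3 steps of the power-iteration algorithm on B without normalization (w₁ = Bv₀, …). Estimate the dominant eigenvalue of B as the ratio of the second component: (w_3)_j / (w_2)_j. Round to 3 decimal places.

μ ≈ 10.649

B = K + I has rows (3, 2, 1); (4, 6, 4); (1, 5, 4)
w1 = Bv₀ = (3·1 + 2·1 + 1·1; 4·1 + 6·1 + 4·1; 1·1 + 5·1 + 4·1) = (6, 14, 10)
w2 = Bw1 = (3·6 + 2·14 + 1·10; 4·6 + 6·14 + 4·10; 1·6 + 5·14 + 4·10) = (56, 148, 116)
w3 = Bw2 = (580, 1576, 1260)
Ratio: 1576/148 = 10.649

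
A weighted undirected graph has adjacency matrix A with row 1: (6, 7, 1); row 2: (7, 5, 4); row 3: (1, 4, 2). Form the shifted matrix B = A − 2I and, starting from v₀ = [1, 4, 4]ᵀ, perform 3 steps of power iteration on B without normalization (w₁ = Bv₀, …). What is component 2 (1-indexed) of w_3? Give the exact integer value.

4821

B = A − 2I has rows (4, 7, 1); (7, 3, 4); (1, 4, 0)
w1 = Bv₀ = (36, 35, 17)
w2 = Bw1 = (406, 425, 176)
w3 = Bw2 = (4775, 4821, 2106)
Requested component of w3: 4821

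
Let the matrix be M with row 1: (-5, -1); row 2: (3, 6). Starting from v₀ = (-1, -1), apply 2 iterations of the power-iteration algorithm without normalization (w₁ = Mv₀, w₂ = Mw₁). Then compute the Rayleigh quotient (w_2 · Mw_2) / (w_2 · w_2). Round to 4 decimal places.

λ ≈ 4.0777

w1 = Mv₀ = (6, -9)
w2 = Mw1 = (-21, -36)
Mw2 = (141, -279)
w2·Mw2 = (-21)·141 + (-36)·(-279) = 7083; w2·w2 = (-21)·(-21) + (-36)·(-36) = 1737
λ ≈ 7083/1737 = 4.0777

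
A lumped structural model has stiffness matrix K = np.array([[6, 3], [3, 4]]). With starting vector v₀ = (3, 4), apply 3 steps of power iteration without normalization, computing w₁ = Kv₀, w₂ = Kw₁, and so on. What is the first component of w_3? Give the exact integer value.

w1 = Kv₀ = (6·3 + 3·4; 3·3 + 4·4) = (30, 25)
w2 = Kw1 = (6·30 + 3·25; 3·30 + 4·25) = (255, 190)
w3 = Kw2 = (2100, 1525)
The requested component of w3 is 2100.

2100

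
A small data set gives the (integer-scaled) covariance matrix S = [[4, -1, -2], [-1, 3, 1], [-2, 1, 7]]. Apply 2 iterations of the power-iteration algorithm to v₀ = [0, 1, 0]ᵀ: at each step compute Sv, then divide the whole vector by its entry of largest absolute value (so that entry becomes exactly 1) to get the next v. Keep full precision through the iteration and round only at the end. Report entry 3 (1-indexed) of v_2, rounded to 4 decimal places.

1.0000

Sv0 = (-1.00000, 3.00000, 1.00000); divide by 3.00000 → v1 = (-0.33333, 1.00000, 0.33333)
Sv1 = (-3.00000, 3.66667, 4.00000); divide by 4.00000 → v2 = (-0.75000, 0.91667, 1.00000)
Requested entry of v2: 12/12 = 1.0000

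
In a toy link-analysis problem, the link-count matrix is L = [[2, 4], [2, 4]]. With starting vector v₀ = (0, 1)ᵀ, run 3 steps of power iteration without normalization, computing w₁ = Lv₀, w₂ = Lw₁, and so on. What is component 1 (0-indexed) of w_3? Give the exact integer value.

144

w1 = Lv₀ = (2·0 + 4·1; 2·0 + 4·1) = (4, 4)
w2 = Lw1 = (2·4 + 4·4; 2·4 + 4·4) = (24, 24)
w3 = Lw2 = (144, 144)
The requested component of w3 is 144.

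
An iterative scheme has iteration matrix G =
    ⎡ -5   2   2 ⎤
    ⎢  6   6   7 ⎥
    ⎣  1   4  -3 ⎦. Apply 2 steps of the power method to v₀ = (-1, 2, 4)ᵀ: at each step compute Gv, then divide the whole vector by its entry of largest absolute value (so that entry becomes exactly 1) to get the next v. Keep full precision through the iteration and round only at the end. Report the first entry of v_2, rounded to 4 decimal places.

-0.0996

Gv0 = (17.00000, 34.00000, -5.00000); divide by 34.00000 → v1 = (0.50000, 1.00000, -0.14706)
Gv1 = (-0.79412, 7.97059, 4.94118); divide by 7.97059 → v2 = (-0.09963, 1.00000, 0.61993)
Requested entry of v2: -27/271 = -0.0996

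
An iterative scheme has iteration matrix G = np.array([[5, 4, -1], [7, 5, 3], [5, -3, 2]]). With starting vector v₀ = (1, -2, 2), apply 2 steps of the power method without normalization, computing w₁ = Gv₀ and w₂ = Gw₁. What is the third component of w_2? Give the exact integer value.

w1 = Gv₀ = (5·1 + 4·(-2) + (-1)·2; 7·1 + 5·(-2) + 3·2; 5·1 + (-3)·(-2) + 2·2) = (-5, 3, 15)
w2 = Gw1 = (5·(-5) + 4·3 + (-1)·15; 7·(-5) + 5·3 + 3·15; 5·(-5) + (-3)·3 + 2·15) = (-28, 25, -4)
The requested component of w2 is -4.

-4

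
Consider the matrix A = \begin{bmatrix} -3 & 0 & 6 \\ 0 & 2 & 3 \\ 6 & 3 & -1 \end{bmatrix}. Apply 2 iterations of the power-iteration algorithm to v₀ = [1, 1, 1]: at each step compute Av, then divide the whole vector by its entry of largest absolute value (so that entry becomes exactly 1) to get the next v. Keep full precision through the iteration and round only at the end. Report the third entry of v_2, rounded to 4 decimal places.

0.6410

Av0 = (3.00000, 5.00000, 8.00000); divide by 8.00000 → v1 = (0.37500, 0.62500, 1.00000)
Av1 = (4.87500, 4.25000, 3.12500); divide by 4.87500 → v2 = (1.00000, 0.87179, 0.64103)
Requested entry of v2: 25/39 = 0.6410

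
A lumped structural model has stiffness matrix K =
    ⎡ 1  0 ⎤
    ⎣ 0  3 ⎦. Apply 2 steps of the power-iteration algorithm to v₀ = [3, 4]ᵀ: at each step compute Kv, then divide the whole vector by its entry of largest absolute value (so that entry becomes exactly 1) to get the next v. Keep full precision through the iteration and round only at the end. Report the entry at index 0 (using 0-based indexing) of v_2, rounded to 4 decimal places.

Kv0 = (3.00000, 12.00000); divide by 12.00000 → v1 = (0.25000, 1.00000)
Kv1 = (0.25000, 3.00000); divide by 3.00000 → v2 = (0.08333, 1.00000)
Requested entry of v2: 3/36 = 0.0833

0.0833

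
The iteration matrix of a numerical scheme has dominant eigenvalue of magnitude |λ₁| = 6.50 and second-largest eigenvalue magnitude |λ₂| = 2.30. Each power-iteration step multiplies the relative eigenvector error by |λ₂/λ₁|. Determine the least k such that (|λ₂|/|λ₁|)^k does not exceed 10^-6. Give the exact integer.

|λ₂/λ₁| = 2.30/6.50 = 0.35385
Need k ≥ ln(10^-6) / ln(0.35385) = -13.8155 / -1.0389 ≈ 13.298
Smallest integer k satisfying the bound: 14

14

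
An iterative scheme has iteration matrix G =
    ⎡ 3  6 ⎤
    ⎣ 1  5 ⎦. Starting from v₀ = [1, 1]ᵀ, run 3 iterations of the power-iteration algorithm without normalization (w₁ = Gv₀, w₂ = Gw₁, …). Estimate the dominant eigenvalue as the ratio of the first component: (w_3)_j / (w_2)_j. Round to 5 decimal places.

λ ≈ 6.71429

w1 = Gv₀ = (3·1 + 6·1; 1·1 + 5·1) = (9, 6)
w2 = Gw1 = (3·9 + 6·6; 1·9 + 5·6) = (63, 39)
w3 = Gw2 = (423, 258)
Ratio at component: 423 / 63 = 6.71429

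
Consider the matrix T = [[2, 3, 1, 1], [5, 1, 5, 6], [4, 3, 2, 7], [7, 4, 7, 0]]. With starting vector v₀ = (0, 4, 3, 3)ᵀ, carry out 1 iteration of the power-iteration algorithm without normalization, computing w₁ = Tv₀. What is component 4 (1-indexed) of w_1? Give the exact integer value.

w1 = Tv₀ = (2·0 + 3·4 + 1·3 + 1·3; 5·0 + 1·4 + 5·3 + 6·3; 4·0 + 3·4 + 2·3 + 7·3; 7·0 + 4·4 + 7·3 + 0·3) = (18, 37, 39, 37)
The requested component of w1 is 37.

37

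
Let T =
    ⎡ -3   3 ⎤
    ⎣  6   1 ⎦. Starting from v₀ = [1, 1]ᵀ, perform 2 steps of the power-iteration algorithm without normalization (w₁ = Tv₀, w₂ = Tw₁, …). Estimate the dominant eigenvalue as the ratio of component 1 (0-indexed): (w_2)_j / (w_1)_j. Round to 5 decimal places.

w1 = Tv₀ = ((-3)·1 + 3·1; 6·1 + 1·1) = (0, 7)
w2 = Tw1 = ((-3)·0 + 3·7; 6·0 + 1·7) = (21, 7)
Ratio at component: 7 / 7 = 1.00000

1.00000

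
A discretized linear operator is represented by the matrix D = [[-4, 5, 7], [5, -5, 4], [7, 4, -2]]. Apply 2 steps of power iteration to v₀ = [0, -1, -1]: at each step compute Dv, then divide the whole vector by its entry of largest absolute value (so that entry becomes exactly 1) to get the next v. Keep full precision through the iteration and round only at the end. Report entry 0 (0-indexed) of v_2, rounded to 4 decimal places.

-0.5132

Dv0 = (-12.00000, 1.00000, -2.00000); divide by -12.00000 → v1 = (1.00000, -0.08333, 0.16667)
Dv1 = (-3.25000, 6.08333, 6.33333); divide by 6.33333 → v2 = (-0.51316, 0.96053, 1.00000)
Requested entry of v2: 39/-76 = -0.5132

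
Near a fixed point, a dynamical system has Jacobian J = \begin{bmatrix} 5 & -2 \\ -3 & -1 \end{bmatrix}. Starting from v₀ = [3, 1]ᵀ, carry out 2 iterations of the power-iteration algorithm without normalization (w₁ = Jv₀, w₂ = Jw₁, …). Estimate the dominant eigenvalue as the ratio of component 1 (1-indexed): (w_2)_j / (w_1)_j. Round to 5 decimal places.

w1 = Jv₀ = (5·3 + (-2)·1; (-3)·3 + (-1)·1) = (13, -10)
w2 = Jw1 = (5·13 + (-2)·(-10); (-3)·13 + (-1)·(-10)) = (85, -29)
Ratio at component: 85 / 13 = 6.53846

6.53846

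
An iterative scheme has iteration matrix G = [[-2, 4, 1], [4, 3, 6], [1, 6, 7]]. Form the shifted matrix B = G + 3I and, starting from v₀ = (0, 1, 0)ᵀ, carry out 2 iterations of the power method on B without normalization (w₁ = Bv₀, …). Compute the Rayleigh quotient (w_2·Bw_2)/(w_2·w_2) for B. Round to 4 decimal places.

B = G + 3I has rows (1, 4, 1); (4, 6, 6); (1, 6, 10)
w1 = Bv₀ = (4, 6, 6)
w2 = Bw1 = (34, 88, 100)
Bw2 = (486, 1264, 1562)
w2·Bw2 = 283956; w2·w2 = 18900; μ ≈ 283956/18900 = 15.0241

μ ≈ 15.0241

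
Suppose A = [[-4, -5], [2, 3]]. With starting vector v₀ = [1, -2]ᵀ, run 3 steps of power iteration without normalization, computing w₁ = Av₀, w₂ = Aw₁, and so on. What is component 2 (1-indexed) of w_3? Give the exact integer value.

w1 = Av₀ = ((-4)·1 + (-5)·(-2); 2·1 + 3·(-2)) = (6, -4)
w2 = Aw1 = ((-4)·6 + (-5)·(-4); 2·6 + 3·(-4)) = (-4, 0)
w3 = Aw2 = (16, -8)
The requested component of w3 is -8.

-8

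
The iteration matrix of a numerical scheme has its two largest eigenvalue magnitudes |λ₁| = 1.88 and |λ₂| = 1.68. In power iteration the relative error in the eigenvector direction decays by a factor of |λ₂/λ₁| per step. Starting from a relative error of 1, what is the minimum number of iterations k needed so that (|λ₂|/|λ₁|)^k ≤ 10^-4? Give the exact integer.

|λ₂/λ₁| = 1.68/1.88 = 0.89362
Need k ≥ ln(10^-4) / ln(0.89362) = -9.2103 / -0.1125 ≈ 81.886
Smallest integer k satisfying the bound: 82

82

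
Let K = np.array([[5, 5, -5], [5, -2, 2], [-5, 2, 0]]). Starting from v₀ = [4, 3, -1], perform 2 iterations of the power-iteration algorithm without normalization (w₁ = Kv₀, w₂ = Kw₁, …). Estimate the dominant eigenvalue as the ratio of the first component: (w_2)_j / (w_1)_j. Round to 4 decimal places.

λ ≈ 8.2500

w1 = Kv₀ = (5·4 + 5·3 + (-5)·(-1); 5·4 + (-2)·3 + 2·(-1); (-5)·4 + 2·3 + 0·(-1)) = (40, 12, -14)
w2 = Kw1 = (5·40 + 5·12 + (-5)·(-14); 5·40 + (-2)·12 + 2·(-14); (-5)·40 + 2·12 + 0·(-14)) = (330, 148, -176)
Ratio at component: 330 / 40 = 8.2500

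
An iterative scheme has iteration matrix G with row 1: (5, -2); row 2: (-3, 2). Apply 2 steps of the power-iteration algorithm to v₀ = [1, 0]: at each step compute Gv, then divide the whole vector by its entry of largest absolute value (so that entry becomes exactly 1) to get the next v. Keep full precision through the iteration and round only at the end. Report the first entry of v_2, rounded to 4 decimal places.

1.0000

Gv0 = (5.00000, -3.00000); divide by 5.00000 → v1 = (1.00000, -0.60000)
Gv1 = (6.20000, -4.20000); divide by 6.20000 → v2 = (1.00000, -0.67742)
Requested entry of v2: 31/31 = 1.0000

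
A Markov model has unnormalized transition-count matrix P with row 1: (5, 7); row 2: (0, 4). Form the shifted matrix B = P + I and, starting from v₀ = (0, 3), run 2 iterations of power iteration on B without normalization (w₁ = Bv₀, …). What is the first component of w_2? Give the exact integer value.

231

B = P + I has rows (6, 7); (0, 5)
w1 = Bv₀ = (6·0 + 7·3; 0·0 + 5·3) = (21, 15)
w2 = Bw1 = (6·21 + 7·15; 0·21 + 5·15) = (231, 75)
Requested component of w2: 231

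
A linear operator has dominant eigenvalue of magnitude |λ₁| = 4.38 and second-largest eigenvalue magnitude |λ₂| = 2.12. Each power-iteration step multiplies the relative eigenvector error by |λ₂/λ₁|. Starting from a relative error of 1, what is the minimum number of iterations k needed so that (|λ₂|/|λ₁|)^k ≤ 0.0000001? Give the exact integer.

|λ₂/λ₁| = 2.12/4.38 = 0.48402
Need k ≥ ln(0.0000001) / ln(0.48402) = -16.1181 / -0.7256 ≈ 22.212
Smallest integer k satisfying the bound: 23

23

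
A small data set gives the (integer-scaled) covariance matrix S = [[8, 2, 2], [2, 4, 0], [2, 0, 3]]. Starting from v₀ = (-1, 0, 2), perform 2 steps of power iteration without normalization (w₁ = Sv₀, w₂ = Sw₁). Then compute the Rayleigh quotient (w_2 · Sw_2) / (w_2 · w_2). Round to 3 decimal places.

λ ≈ 8.227

w1 = Sv₀ = (8·(-1) + 2·0 + 2·2; 2·(-1) + 4·0 + 0·2; 2·(-1) + 0·0 + 3·2) = (-4, -2, 4)
w2 = Sw1 = (8·(-4) + 2·(-2) + 2·4; 2·(-4) + 4·(-2) + 0·4; 2·(-4) + 0·(-2) + 3·4) = (-28, -16, 4)
Sw2 = (-248, -120, -44)
w2·Sw2 = (-28)·(-248) + (-16)·(-120) + 4·(-44) = 8688; w2·w2 = (-28)·(-28) + (-16)·(-16) + 4·4 = 1056
λ ≈ 8688/1056 = 8.227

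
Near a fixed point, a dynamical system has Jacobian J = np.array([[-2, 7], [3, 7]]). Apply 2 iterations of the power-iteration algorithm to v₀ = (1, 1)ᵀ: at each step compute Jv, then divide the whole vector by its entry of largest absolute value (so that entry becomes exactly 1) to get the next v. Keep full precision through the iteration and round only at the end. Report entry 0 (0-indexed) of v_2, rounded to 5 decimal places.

0.70588

Jv0 = (5.000000, 10.000000); divide by 10.000000 → v1 = (0.500000, 1.000000)
Jv1 = (6.000000, 8.500000); divide by 8.500000 → v2 = (0.705882, 1.000000)
Requested entry of v2: 60/85 = 0.70588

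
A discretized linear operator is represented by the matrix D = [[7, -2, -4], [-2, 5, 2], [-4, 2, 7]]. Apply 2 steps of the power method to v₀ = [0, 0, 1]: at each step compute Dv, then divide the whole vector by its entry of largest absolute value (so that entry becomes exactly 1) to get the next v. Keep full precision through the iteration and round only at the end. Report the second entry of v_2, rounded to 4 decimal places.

0.4638

Dv0 = (-4.00000, 2.00000, 7.00000); divide by 7.00000 → v1 = (-0.57143, 0.28571, 1.00000)
Dv1 = (-8.57143, 4.57143, 9.85714); divide by 9.85714 → v2 = (-0.86957, 0.46377, 1.00000)
Requested entry of v2: 32/69 = 0.4638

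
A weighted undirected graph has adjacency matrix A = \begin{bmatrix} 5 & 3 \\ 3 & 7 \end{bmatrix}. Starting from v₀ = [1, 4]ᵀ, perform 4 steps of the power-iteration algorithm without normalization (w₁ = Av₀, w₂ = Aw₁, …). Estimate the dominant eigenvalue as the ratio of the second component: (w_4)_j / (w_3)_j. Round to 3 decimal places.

9.109

w1 = Av₀ = (5·1 + 3·4; 3·1 + 7·4) = (17, 31)
w2 = Aw1 = (5·17 + 3·31; 3·17 + 7·31) = (178, 268)
w3 = Aw2 = (1694, 2410)
w4 = Aw3 = (15700, 21952)
Ratio at component: 21952 / 2410 = 9.109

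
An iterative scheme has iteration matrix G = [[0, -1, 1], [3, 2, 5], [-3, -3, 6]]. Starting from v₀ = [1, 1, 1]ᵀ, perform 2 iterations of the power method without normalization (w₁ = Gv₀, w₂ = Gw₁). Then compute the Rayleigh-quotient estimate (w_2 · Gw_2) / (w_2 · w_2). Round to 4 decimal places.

w1 = Gv₀ = (0·1 + (-1)·1 + 1·1; 3·1 + 2·1 + 5·1; (-3)·1 + (-3)·1 + 6·1) = (0, 10, 0)
w2 = Gw1 = (0·0 + (-1)·10 + 1·0; 3·0 + 2·10 + 5·0; (-3)·0 + (-3)·10 + 6·0) = (-10, 20, -30)
Gw2 = (-50, -140, -210)
w2·Gw2 = (-10)·(-50) + 20·(-140) + (-30)·(-210) = 4000; w2·w2 = (-10)·(-10) + 20·20 + (-30)·(-30) = 1400
λ ≈ 4000/1400 = 2.8571

λ ≈ 2.8571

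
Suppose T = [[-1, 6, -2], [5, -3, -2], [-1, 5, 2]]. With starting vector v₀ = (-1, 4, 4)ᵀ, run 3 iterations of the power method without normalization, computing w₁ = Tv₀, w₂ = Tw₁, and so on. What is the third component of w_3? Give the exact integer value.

567

w1 = Tv₀ = ((-1)·(-1) + 6·4 + (-2)·4; 5·(-1) + (-3)·4 + (-2)·4; (-1)·(-1) + 5·4 + 2·4) = (17, -25, 29)
w2 = Tw1 = ((-1)·17 + 6·(-25) + (-2)·29; 5·17 + (-3)·(-25) + (-2)·29; (-1)·17 + 5·(-25) + 2·29) = (-225, 102, -84)
w3 = Tw2 = (1005, -1263, 567)
The requested component of w3 is 567.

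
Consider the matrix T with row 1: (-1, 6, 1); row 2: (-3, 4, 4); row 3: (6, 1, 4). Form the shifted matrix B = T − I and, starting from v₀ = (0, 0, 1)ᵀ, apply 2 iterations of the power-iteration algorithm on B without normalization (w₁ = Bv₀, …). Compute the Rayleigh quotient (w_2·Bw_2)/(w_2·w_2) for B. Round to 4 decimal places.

B = T − I has rows (-2, 6, 1); (-3, 3, 4); (6, 1, 3)
w1 = Bv₀ = ((-2)·0 + 6·0 + 1·1; (-3)·0 + 3·0 + 4·1; 6·0 + 1·0 + 3·1) = (1, 4, 3)
w2 = Bw1 = ((-2)·1 + 6·4 + 1·3; (-3)·1 + 3·4 + 4·3; 6·1 + 1·4 + 3·3) = (25, 21, 19)
Bw2 = (95, 64, 228)
w2·Bw2 = 8051; w2·w2 = 1427; μ ≈ 8051/1427 = 5.6419

μ ≈ 5.6419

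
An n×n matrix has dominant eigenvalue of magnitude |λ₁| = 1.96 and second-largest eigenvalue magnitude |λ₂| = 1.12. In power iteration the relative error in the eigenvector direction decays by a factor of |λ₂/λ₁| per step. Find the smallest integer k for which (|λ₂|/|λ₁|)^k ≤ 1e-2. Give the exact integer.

9

|λ₂/λ₁| = 1.12/1.96 = 0.57143
Need k ≥ ln(1e-2) / ln(0.57143) = -4.6052 / -0.5596 ≈ 8.229
Smallest integer k satisfying the bound: 9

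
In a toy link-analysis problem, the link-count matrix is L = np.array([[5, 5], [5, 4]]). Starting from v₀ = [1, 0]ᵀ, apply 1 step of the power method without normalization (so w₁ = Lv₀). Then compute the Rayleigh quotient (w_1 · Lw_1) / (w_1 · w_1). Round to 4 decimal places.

w1 = Lv₀ = (5, 5)
Lw1 = (50, 45)
w1·Lw1 = 5·50 + 5·45 = 475; w1·w1 = 5·5 + 5·5 = 50
λ ≈ 475/50 = 9.5000

λ ≈ 9.5000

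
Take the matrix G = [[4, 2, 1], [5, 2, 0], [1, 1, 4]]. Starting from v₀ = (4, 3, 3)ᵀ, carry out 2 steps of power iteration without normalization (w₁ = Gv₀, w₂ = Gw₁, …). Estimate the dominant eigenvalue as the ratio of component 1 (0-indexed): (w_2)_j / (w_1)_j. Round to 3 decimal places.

w1 = Gv₀ = (4·4 + 2·3 + 1·3; 5·4 + 2·3 + 0·3; 1·4 + 1·3 + 4·3) = (25, 26, 19)
w2 = Gw1 = (4·25 + 2·26 + 1·19; 5·25 + 2·26 + 0·19; 1·25 + 1·26 + 4·19) = (171, 177, 127)
Ratio at component: 177 / 26 = 6.808

λ ≈ 6.808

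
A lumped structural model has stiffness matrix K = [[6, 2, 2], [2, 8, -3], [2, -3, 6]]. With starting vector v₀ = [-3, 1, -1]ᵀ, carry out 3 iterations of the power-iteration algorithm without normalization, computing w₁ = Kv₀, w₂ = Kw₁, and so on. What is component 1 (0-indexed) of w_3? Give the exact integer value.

w1 = Kv₀ = (6·(-3) + 2·1 + 2·(-1); 2·(-3) + 8·1 + (-3)·(-1); 2·(-3) + (-3)·1 + 6·(-1)) = (-18, 5, -15)
w2 = Kw1 = (6·(-18) + 2·5 + 2·(-15); 2·(-18) + 8·5 + (-3)·(-15); 2·(-18) + (-3)·5 + 6·(-15)) = (-128, 49, -141)
w3 = Kw2 = (-952, 559, -1249)
The requested component of w3 is 559.

559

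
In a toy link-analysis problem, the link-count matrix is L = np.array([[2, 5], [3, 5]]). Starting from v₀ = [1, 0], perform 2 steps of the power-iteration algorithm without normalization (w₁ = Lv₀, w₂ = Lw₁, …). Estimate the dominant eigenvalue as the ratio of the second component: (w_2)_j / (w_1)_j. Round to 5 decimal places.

λ ≈ 7.00000

w1 = Lv₀ = (2, 3)
w2 = Lw1 = (19, 21)
Ratio at component: 21 / 3 = 7.00000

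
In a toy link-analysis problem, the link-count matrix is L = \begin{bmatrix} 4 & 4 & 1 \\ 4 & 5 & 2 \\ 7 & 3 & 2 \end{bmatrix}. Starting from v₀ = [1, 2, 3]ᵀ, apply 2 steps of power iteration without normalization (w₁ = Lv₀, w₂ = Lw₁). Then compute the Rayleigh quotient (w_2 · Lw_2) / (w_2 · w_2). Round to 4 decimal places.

w1 = Lv₀ = (4·1 + 4·2 + 1·3; 4·1 + 5·2 + 2·3; 7·1 + 3·2 + 2·3) = (15, 20, 19)
w2 = Lw1 = (4·15 + 4·20 + 1·19; 4·15 + 5·20 + 2·19; 7·15 + 3·20 + 2·19) = (159, 198, 203)
Lw2 = (1631, 2032, 2113)
w2·Lw2 = 159·1631 + 198·2032 + 203·2113 = 1090604; w2·w2 = 159·159 + 198·198 + 203·203 = 105694
λ ≈ 1090604/105694 = 10.3185

λ ≈ 10.3185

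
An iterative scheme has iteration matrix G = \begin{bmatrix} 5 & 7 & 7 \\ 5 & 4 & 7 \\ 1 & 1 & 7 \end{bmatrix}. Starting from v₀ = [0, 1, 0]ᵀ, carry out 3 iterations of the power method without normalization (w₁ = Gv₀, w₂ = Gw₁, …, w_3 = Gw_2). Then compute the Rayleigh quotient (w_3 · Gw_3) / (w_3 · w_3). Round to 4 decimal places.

w1 = Gv₀ = (5·0 + 7·1 + 7·0; 5·0 + 4·1 + 7·0; 1·0 + 1·1 + 7·0) = (7, 4, 1)
w2 = Gw1 = (5·7 + 7·4 + 7·1; 5·7 + 4·4 + 7·1; 1·7 + 1·4 + 7·1) = (70, 58, 18)
w3 = Gw2 = (882, 708, 254)
Gw3 = (11144, 9020, 3368)
w3·Gw3 = 882·11144 + 708·9020 + 254·3368 = 17070640; w3·w3 = 882·882 + 708·708 + 254·254 = 1343704
λ ≈ 17070640/1343704 = 12.7042

λ ≈ 12.7042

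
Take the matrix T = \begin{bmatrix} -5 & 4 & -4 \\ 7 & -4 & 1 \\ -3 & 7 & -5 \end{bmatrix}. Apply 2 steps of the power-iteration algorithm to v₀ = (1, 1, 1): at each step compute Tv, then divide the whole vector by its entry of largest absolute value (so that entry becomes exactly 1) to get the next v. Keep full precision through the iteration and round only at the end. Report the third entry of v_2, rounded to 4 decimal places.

-0.9231

Tv0 = (-5.00000, 4.00000, -1.00000); divide by -5.00000 → v1 = (1.00000, -0.80000, 0.20000)
Tv1 = (-9.00000, 10.40000, -9.60000); divide by 10.40000 → v2 = (-0.86538, 1.00000, -0.92308)
Requested entry of v2: 48/-52 = -0.9231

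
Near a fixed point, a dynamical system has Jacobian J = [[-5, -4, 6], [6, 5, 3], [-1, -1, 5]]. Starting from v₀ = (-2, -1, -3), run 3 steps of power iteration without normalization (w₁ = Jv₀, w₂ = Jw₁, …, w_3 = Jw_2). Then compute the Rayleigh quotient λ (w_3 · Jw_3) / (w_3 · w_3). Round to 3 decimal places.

2.642

w1 = Jv₀ = (-4, -26, -12)
w2 = Jw1 = (52, -190, -30)
w3 = Jw2 = (320, -728, -12)
Jw3 = (1240, -1756, 348)
w3·Jw3 = 320·1240 + (-728)·(-1756) + (-12)·348 = 1670992; w3·w3 = 320·320 + (-728)·(-728) + (-12)·(-12) = 632528
λ ≈ 1670992/632528 = 2.642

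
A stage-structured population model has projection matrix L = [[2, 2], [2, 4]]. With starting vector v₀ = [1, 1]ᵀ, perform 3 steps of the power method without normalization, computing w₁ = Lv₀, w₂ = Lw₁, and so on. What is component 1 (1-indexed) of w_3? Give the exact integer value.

w1 = Lv₀ = (2·1 + 2·1; 2·1 + 4·1) = (4, 6)
w2 = Lw1 = (2·4 + 2·6; 2·4 + 4·6) = (20, 32)
w3 = Lw2 = (104, 168)
The requested component of w3 is 104.

104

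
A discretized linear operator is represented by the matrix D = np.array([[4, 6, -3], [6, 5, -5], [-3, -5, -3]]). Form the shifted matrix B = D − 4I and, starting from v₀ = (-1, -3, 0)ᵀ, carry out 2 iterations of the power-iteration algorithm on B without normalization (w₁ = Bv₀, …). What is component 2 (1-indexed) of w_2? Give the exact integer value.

B = D − 4I has rows (0, 6, -3); (6, 1, -5); (-3, -5, -7)
w1 = Bv₀ = (0·(-1) + 6·(-3) + (-3)·0; 6·(-1) + 1·(-3) + (-5)·0; (-3)·(-1) + (-5)·(-3) + (-7)·0) = (-18, -9, 18)
w2 = Bw1 = (0·(-18) + 6·(-9) + (-3)·18; 6·(-18) + 1·(-9) + (-5)·18; (-3)·(-18) + (-5)·(-9) + (-7)·18) = (-108, -207, -27)
Requested component of w2: -207

-207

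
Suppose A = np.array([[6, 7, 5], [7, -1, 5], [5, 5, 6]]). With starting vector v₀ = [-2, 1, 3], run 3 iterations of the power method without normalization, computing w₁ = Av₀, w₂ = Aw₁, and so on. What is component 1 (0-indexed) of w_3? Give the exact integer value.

1380

w1 = Av₀ = (6·(-2) + 7·1 + 5·3; 7·(-2) + (-1)·1 + 5·3; 5·(-2) + 5·1 + 6·3) = (10, 0, 13)
w2 = Aw1 = (6·10 + 7·0 + 5·13; 7·10 + (-1)·0 + 5·13; 5·10 + 5·0 + 6·13) = (125, 135, 128)
w3 = Aw2 = (2335, 1380, 2068)
The requested component of w3 is 1380.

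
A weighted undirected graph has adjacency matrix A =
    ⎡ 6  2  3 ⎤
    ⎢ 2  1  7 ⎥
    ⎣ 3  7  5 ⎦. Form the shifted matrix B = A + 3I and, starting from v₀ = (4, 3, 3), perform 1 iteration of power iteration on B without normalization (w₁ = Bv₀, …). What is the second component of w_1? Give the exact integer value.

41

B = A + 3I has rows (9, 2, 3); (2, 4, 7); (3, 7, 8)
w1 = Bv₀ = (9·4 + 2·3 + 3·3; 2·4 + 4·3 + 7·3; 3·4 + 7·3 + 8·3) = (51, 41, 57)
Requested component of w1: 41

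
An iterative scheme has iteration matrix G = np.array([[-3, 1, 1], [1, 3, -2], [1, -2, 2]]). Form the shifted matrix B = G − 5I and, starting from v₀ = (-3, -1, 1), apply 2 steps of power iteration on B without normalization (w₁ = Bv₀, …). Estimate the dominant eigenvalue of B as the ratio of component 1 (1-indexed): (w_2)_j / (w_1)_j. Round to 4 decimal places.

B = G − 5I has rows (-8, 1, 1); (1, -2, -2); (1, -2, -3)
w1 = Bv₀ = ((-8)·(-3) + 1·(-1) + 1·1; 1·(-3) + (-2)·(-1) + (-2)·1; 1·(-3) + (-2)·(-1) + (-3)·1) = (24, -3, -4)
w2 = Bw1 = ((-8)·24 + 1·(-3) + 1·(-4); 1·24 + (-2)·(-3) + (-2)·(-4); 1·24 + (-2)·(-3) + (-3)·(-4)) = (-199, 38, 42)
Ratio: -199/24 = -8.2917

-8.2917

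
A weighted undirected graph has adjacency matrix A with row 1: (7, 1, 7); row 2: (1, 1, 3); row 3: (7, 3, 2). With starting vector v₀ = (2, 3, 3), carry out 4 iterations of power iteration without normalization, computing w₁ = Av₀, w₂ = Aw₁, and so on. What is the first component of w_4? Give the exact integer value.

76004

w1 = Av₀ = (7·2 + 1·3 + 7·3; 1·2 + 1·3 + 3·3; 7·2 + 3·3 + 2·3) = (38, 14, 29)
w2 = Aw1 = (7·38 + 1·14 + 7·29; 1·38 + 1·14 + 3·29; 7·38 + 3·14 + 2·29) = (483, 139, 366)
w3 = Aw2 = (6082, 1720, 4530)
w4 = Aw3 = (76004, 21392, 56794)
The requested component of w4 is 76004.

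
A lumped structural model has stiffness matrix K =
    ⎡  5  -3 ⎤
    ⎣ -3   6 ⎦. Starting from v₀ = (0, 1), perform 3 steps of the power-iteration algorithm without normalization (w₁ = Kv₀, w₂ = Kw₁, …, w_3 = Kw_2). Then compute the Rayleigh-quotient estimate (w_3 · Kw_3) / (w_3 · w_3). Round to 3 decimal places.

8.539

w1 = Kv₀ = (5·0 + (-3)·1; (-3)·0 + 6·1) = (-3, 6)
w2 = Kw1 = (5·(-3) + (-3)·6; (-3)·(-3) + 6·6) = (-33, 45)
w3 = Kw2 = (-300, 369)
Kw3 = (-2607, 3114)
w3·Kw3 = (-300)·(-2607) + 369·3114 = 1931166; w3·w3 = (-300)·(-300) + 369·369 = 226161
λ ≈ 1931166/226161 = 8.539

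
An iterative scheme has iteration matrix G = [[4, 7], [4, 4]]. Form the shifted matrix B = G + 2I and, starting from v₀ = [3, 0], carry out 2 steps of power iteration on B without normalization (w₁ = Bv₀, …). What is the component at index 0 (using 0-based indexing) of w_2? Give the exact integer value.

192

B = G + 2I has rows (6, 7); (4, 6)
w1 = Bv₀ = (6·3 + 7·0; 4·3 + 6·0) = (18, 12)
w2 = Bw1 = (6·18 + 7·12; 4·18 + 6·12) = (192, 144)
Requested component of w2: 192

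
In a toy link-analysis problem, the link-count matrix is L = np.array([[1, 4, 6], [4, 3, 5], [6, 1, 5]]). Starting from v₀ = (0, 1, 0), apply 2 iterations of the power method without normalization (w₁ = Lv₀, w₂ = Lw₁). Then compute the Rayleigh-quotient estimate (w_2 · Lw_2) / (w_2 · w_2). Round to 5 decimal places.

w1 = Lv₀ = (1·0 + 4·1 + 6·0; 4·0 + 3·1 + 5·0; 6·0 + 1·1 + 5·0) = (4, 3, 1)
w2 = Lw1 = (1·4 + 4·3 + 6·1; 4·4 + 3·3 + 5·1; 6·4 + 1·3 + 5·1) = (22, 30, 32)
Lw2 = (334, 338, 322)
w2·Lw2 = 22·334 + 30·338 + 32·322 = 27792; w2·w2 = 22·22 + 30·30 + 32·32 = 2408
λ ≈ 27792/2408 = 11.54153

λ ≈ 11.54153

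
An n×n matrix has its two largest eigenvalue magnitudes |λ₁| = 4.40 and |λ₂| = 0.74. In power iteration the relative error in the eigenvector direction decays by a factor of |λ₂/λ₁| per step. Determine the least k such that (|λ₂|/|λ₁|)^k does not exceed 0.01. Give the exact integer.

3

|λ₂/λ₁| = 0.74/4.40 = 0.16818
Need k ≥ ln(0.01) / ln(0.16818) = -4.6052 / -1.7827 ≈ 2.583
Smallest integer k satisfying the bound: 3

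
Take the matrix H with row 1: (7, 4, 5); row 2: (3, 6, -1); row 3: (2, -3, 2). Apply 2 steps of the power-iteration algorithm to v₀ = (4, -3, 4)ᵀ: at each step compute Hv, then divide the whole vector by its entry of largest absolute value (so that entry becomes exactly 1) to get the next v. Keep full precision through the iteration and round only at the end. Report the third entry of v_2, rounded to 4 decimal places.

Hv0 = (36.00000, -10.00000, 25.00000); divide by 36.00000 → v1 = (1.00000, -0.27778, 0.69444)
Hv1 = (9.36111, 0.63889, 4.22222); divide by 9.36111 → v2 = (1.00000, 0.06825, 0.45104)
Requested entry of v2: 152/337 = 0.4510

0.4510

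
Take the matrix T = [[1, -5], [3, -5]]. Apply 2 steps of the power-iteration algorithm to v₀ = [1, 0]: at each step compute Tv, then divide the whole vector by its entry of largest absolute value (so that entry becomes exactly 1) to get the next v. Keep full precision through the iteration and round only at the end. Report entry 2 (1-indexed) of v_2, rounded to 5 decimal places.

0.85714

Tv0 = (1.000000, 3.000000); divide by 3.000000 → v1 = (0.333333, 1.000000)
Tv1 = (-4.666667, -4.000000); divide by -4.666667 → v2 = (1.000000, 0.857143)
Requested entry of v2: -12/-14 = 0.85714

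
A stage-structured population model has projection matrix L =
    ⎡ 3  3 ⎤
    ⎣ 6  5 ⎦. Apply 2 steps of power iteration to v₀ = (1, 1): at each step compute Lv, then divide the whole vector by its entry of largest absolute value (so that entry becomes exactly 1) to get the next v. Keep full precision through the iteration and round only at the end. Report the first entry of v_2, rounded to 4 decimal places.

Lv0 = (6.00000, 11.00000); divide by 11.00000 → v1 = (0.54545, 1.00000)
Lv1 = (4.63636, 8.27273); divide by 8.27273 → v2 = (0.56044, 1.00000)
Requested entry of v2: 51/91 = 0.5604

0.5604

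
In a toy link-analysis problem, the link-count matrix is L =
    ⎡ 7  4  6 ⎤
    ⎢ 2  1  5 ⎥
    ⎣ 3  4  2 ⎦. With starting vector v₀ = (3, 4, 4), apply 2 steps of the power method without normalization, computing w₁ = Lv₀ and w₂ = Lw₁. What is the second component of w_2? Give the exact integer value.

w1 = Lv₀ = (61, 30, 33)
w2 = Lw1 = (745, 317, 369)
The requested component of w2 is 317.

317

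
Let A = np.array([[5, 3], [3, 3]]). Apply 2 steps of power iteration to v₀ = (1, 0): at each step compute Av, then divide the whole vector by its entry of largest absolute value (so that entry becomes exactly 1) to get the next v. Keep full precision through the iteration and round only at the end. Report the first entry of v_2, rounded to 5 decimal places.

1.00000

Av0 = (5.000000, 3.000000); divide by 5.000000 → v1 = (1.000000, 0.600000)
Av1 = (6.800000, 4.800000); divide by 6.800000 → v2 = (1.000000, 0.705882)
Requested entry of v2: 34/34 = 1.00000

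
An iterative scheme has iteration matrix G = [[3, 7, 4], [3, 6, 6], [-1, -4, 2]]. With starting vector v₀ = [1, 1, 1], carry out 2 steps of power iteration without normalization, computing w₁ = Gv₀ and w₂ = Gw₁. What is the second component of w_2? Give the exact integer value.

w1 = Gv₀ = (3·1 + 7·1 + 4·1; 3·1 + 6·1 + 6·1; (-1)·1 + (-4)·1 + 2·1) = (14, 15, -3)
w2 = Gw1 = (3·14 + 7·15 + 4·(-3); 3·14 + 6·15 + 6·(-3); (-1)·14 + (-4)·15 + 2·(-3)) = (135, 114, -80)
The requested component of w2 is 114.

114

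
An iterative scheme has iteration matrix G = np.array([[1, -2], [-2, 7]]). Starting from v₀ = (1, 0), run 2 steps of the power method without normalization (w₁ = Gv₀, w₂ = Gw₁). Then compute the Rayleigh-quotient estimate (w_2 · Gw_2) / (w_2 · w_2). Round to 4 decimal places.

w1 = Gv₀ = (1, -2)
w2 = Gw1 = (5, -16)
Gw2 = (37, -122)
w2·Gw2 = 5·37 + (-16)·(-122) = 2137; w2·w2 = 5·5 + (-16)·(-16) = 281
λ ≈ 2137/281 = 7.6050

7.6050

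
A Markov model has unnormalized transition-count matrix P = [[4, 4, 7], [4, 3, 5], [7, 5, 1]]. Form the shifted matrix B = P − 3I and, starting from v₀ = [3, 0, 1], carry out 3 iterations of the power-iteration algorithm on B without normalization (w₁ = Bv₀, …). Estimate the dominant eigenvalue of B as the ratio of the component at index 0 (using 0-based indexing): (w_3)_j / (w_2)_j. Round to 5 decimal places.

7.44076

B = P − 3I has rows (1, 4, 7); (4, 0, 5); (7, 5, -2)
w1 = Bv₀ = (1·3 + 4·0 + 7·1; 4·3 + 0·0 + 5·1; 7·3 + 5·0 + (-2)·1) = (10, 17, 19)
w2 = Bw1 = (1·10 + 4·17 + 7·19; 4·10 + 0·17 + 5·19; 7·10 + 5·17 + (-2)·19) = (211, 135, 117)
w3 = Bw2 = (1570, 1429, 1918)
Ratio: 1570/211 = 7.44076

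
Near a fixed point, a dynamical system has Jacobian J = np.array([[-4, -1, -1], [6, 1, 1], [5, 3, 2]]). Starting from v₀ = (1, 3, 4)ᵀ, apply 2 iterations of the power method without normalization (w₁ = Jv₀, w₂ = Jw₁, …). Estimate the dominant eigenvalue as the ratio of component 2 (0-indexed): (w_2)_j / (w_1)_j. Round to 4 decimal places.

w1 = Jv₀ = (-11, 13, 22)
w2 = Jw1 = (9, -31, 28)
Ratio at component: 28 / 22 = 1.2727

1.2727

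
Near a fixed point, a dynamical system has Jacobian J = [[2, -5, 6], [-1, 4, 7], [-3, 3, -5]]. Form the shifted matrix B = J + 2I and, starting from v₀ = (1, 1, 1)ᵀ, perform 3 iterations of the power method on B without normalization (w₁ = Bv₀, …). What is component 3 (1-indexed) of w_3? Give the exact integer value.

B = J + 2I has rows (4, -5, 6); (-1, 6, 7); (-3, 3, -3)
w1 = Bv₀ = (4·1 + (-5)·1 + 6·1; (-1)·1 + 6·1 + 7·1; (-3)·1 + 3·1 + (-3)·1) = (5, 12, -3)
w2 = Bw1 = (4·5 + (-5)·12 + 6·(-3); (-1)·5 + 6·12 + 7·(-3); (-3)·5 + 3·12 + (-3)·(-3)) = (-58, 46, 30)
w3 = Bw2 = (-282, 544, 222)
Requested component of w3: 222

222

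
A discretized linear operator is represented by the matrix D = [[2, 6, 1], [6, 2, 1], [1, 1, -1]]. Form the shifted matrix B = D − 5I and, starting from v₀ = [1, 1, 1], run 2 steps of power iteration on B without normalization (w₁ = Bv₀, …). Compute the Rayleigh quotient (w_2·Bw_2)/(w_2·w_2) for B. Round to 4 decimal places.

μ ≈ -4.1111

B = D − 5I has rows (-3, 6, 1); (6, -3, 1); (1, 1, -6)
w1 = Bv₀ = ((-3)·1 + 6·1 + 1·1; 6·1 + (-3)·1 + 1·1; 1·1 + 1·1 + (-6)·1) = (4, 4, -4)
w2 = Bw1 = ((-3)·4 + 6·4 + 1·(-4); 6·4 + (-3)·4 + 1·(-4); 1·4 + 1·4 + (-6)·(-4)) = (8, 8, 32)
Bw2 = (56, 56, -176)
w2·Bw2 = -4736; w2·w2 = 1152; μ ≈ -4736/1152 = -4.1111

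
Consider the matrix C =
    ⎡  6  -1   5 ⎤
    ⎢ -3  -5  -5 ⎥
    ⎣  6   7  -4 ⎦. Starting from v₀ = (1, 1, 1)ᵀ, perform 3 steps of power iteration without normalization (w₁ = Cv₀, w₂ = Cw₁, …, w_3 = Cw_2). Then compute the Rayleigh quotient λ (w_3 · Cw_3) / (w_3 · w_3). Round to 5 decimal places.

1.46377

w1 = Cv₀ = (10, -13, 9)
w2 = Cw1 = (118, -10, -67)
w3 = Cw2 = (383, 31, 906)
Cw3 = (6797, -5834, -1109)
w3·Cw3 = 383·6797 + 31·(-5834) + 906·(-1109) = 1417643; w3·w3 = 383·383 + 31·31 + 906·906 = 968486
λ ≈ 1417643/968486 = 1.46377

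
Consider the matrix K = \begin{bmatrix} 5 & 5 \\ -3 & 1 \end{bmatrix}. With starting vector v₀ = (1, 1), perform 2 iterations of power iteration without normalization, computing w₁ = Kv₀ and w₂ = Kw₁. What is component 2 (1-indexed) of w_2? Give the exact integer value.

-32

w1 = Kv₀ = (10, -2)
w2 = Kw1 = (40, -32)
The requested component of w2 is -32.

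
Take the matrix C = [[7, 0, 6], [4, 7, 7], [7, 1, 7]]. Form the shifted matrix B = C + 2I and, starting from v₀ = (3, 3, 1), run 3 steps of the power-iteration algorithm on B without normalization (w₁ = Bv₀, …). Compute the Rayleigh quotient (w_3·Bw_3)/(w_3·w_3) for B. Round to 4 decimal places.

B = C + 2I has rows (9, 0, 6); (4, 9, 7); (7, 1, 9)
w1 = Bv₀ = (9·3 + 0·3 + 6·1; 4·3 + 9·3 + 7·1; 7·3 + 1·3 + 9·1) = (33, 46, 33)
w2 = Bw1 = (9·33 + 0·46 + 6·33; 4·33 + 9·46 + 7·33; 7·33 + 1·46 + 9·33) = (495, 777, 574)
w3 = Bw2 = (7899, 12991, 9408)
Bw3 = (127539, 214371, 152956)
w3·Bw3 = 5231334270; w3·w3 = 319670746; μ ≈ 5231334270/319670746 = 16.3648

μ ≈ 16.3648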